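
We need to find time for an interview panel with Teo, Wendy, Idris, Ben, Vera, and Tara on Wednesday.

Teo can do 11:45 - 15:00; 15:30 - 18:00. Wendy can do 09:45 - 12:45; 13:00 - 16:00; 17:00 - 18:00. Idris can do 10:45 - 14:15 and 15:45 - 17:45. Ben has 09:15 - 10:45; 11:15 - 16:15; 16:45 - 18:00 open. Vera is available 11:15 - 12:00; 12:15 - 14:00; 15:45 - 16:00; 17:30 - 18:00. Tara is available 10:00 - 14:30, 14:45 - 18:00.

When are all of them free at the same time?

11:45-12:00, 12:15-12:45, 13:00-14:00, 15:45-16:00, 17:30-17:45

Teo ∩ Wendy: 11:45-12:45, 13:00-15:00, 15:30-16:00, 17:00-18:00.
Teo ∩ Wendy ∩ Idris: 11:45-12:45, 13:00-14:15, 15:45-16:00, 17:00-17:45.
Teo ∩ Wendy ∩ Idris ∩ Ben: 11:45-12:45, 13:00-14:15, 15:45-16:00, 17:00-17:45.
Teo ∩ Wendy ∩ Idris ∩ Ben ∩ Vera: 11:45-12:00, 12:15-12:45, 13:00-14:00, 15:45-16:00, 17:30-17:45.
Teo ∩ Wendy ∩ Idris ∩ Ben ∩ Vera ∩ Tara: 11:45-12:00, 12:15-12:45, 13:00-14:00, 15:45-16:00, 17:30-17:45.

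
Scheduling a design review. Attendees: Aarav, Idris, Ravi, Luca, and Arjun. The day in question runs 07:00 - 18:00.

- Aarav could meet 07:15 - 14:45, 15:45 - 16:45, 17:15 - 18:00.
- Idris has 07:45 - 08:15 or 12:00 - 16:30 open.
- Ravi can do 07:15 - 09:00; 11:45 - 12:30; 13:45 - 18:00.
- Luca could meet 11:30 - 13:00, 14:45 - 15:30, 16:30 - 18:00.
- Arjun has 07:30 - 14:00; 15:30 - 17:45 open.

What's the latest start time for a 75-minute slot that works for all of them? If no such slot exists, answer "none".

Aarav ∩ Idris: 07:45-08:15, 12:00-14:45, 15:45-16:30.
Aarav ∩ Idris ∩ Ravi: 07:45-08:15, 12:00-12:30, 13:45-14:45, 15:45-16:30.
Aarav ∩ Idris ∩ Ravi ∩ Luca: 12:00-12:30.
Aarav ∩ Idris ∩ Ravi ∩ Luca ∩ Arjun: 12:00-12:30.
So the common availability across everyone is 12:00-12:30.
No common window is at least 75 minutes long.

none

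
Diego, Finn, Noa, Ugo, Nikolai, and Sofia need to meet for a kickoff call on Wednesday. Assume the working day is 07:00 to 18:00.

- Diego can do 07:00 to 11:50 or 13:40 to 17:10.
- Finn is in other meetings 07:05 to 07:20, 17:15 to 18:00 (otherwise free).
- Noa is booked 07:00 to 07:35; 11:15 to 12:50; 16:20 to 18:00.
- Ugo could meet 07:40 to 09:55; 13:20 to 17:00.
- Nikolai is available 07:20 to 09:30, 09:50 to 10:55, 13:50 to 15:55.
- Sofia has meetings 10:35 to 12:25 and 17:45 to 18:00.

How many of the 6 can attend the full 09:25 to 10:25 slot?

Diego free: 07:00-11:50, 13:40-17:10.
Finn free: 07:00-07:05, 07:20-17:15 (invert busy blocks within the working day).
Noa free: 07:35-11:15, 12:50-16:20 (invert busy blocks within the working day).
Ugo free: 07:40-09:55, 13:20-17:00.
Nikolai free: 07:20-09:30, 09:50-10:55, 13:50-15:55.
Sofia free: 07:00-10:35, 12:25-17:45 (invert busy blocks within the working day).
Diego, Finn, Noa, and Sofia can make the full 09:25-10:25 slot — that's 4.

4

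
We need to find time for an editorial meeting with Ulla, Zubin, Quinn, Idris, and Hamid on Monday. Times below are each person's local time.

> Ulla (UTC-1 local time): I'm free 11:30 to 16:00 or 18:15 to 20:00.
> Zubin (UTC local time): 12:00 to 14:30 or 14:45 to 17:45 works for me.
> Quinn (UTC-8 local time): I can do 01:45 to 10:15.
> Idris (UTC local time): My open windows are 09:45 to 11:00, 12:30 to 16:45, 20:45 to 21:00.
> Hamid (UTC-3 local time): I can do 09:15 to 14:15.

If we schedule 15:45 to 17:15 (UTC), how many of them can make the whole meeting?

Ulla in UTC: 12:30-17:00, 19:15-21:00 (add 1h to convert from UTC-1).
Zubin in UTC: 12:00-14:30, 14:45-17:45.
Quinn in UTC: 09:45-18:15 (add 8h to convert from UTC-8).
Idris in UTC: 09:45-11:00, 12:30-16:45, 20:45-21:00.
Hamid in UTC: 12:15-17:15 (add 3h to convert from UTC-3).
Zubin, Quinn, and Hamid can make the full 15:45-17:15 slot — that's 3.

3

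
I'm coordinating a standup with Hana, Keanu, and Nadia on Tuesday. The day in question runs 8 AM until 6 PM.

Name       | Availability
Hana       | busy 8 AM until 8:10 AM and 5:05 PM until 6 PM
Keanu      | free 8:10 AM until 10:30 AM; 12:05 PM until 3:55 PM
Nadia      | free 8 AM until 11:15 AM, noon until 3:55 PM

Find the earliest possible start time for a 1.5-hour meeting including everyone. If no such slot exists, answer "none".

Hana free: 08:10-17:05 (invert busy blocks within the working day).
Keanu free: 08:10-10:30, 12:05-15:55.
Nadia free: 08:00-11:15, 12:00-15:55.
Hana ∩ Keanu: 08:10-10:30, 12:05-15:55.
Hana ∩ Keanu ∩ Nadia: 08:10-10:30, 12:05-15:55.
The first common window of at least 90 minutes is 08:10-10:30, so the earliest start is 08:10.

08:10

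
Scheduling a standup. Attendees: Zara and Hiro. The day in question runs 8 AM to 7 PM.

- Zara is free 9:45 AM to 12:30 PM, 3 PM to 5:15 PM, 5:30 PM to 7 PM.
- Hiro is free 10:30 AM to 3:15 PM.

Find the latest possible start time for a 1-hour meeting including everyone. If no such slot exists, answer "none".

11:30

Zara ∩ Hiro: 10:30-12:30, 15:00-15:15.
Those are the intersection windows.
The last common window of at least 60 minutes is 10:30-12:30; a 60-minute meeting can start as late as 11:30 and still end by 12:30.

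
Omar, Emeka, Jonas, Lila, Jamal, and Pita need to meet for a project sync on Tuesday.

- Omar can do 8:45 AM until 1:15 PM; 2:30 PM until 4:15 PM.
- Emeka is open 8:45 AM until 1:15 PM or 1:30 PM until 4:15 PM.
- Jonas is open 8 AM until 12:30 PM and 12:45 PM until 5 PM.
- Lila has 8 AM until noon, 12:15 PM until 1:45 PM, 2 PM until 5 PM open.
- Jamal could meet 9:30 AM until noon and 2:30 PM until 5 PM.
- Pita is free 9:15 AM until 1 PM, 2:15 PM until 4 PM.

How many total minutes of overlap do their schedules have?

Omar ∩ Emeka: 08:45-13:15, 14:30-16:15.
Omar ∩ Emeka ∩ Jonas: 08:45-12:30, 12:45-13:15, 14:30-16:15.
Omar ∩ Emeka ∩ Jonas ∩ Lila: 08:45-12:00, 12:15-12:30, 12:45-13:15, 14:30-16:15.
Omar ∩ Emeka ∩ Jonas ∩ Lila ∩ Jamal: 09:30-12:00, 14:30-16:15.
Omar ∩ Emeka ∩ Jonas ∩ Lila ∩ Jamal ∩ Pita: 09:30-12:00, 14:30-16:00.
So the common availability across everyone is 09:30-12:00, 14:30-16:00.
Summing the common windows: 150 + 90 = 240 minutes.

240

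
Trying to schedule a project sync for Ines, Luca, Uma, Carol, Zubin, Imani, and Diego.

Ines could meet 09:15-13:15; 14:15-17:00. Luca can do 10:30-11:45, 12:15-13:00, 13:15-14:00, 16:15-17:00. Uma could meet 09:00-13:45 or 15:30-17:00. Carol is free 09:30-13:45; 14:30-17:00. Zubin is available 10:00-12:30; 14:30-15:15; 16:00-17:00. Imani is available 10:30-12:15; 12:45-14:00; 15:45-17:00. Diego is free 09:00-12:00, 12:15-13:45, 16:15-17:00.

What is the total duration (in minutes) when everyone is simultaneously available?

Ines ∩ Luca: 10:30-11:45, 12:15-13:00, 16:15-17:00.
Ines ∩ Luca ∩ Uma: 10:30-11:45, 12:15-13:00, 16:15-17:00.
Ines ∩ Luca ∩ Uma ∩ Carol: 10:30-11:45, 12:15-13:00, 16:15-17:00.
Ines ∩ Luca ∩ Uma ∩ Carol ∩ Zubin: 10:30-11:45, 12:15-12:30, 16:15-17:00.
Ines ∩ Luca ∩ Uma ∩ Carol ∩ Zubin ∩ Imani: 10:30-11:45, 16:15-17:00.
Ines ∩ Luca ∩ Uma ∩ Carol ∩ Zubin ∩ Imani ∩ Diego: 10:30-11:45, 16:15-17:00.
Summing the common windows: 75 + 45 = 120 minutes.

120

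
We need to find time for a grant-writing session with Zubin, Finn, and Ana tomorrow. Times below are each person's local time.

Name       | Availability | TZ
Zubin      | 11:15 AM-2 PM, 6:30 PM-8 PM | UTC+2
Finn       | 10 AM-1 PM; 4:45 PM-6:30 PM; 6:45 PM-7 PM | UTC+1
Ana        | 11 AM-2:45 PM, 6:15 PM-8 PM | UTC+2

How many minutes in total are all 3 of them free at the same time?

240

Zubin in UTC: 09:15-12:00, 16:30-18:00 (subtract 2h to convert from UTC+2).
Finn in UTC: 09:00-12:00, 15:45-17:30, 17:45-18:00 (subtract 1h to convert from UTC+1).
Ana in UTC: 09:00-12:45, 16:15-18:00 (subtract 2h to convert from UTC+2).
Zubin ∩ Finn: 09:15-12:00, 16:30-17:30, 17:45-18:00.
Zubin ∩ Finn ∩ Ana: 09:15-12:00, 16:30-17:30, 17:45-18:00.
So the common availability across everyone is 09:15-12:00, 16:30-17:30, 17:45-18:00.
Summing the common windows: 165 + 60 + 15 = 240 minutes.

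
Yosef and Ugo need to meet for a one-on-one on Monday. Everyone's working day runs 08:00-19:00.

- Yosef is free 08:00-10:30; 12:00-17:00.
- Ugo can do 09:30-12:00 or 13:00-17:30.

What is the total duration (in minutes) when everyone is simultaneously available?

300

Yosef ∩ Ugo: 09:30-10:30, 13:00-17:00.
Summing the common windows: 60 + 240 = 300 minutes.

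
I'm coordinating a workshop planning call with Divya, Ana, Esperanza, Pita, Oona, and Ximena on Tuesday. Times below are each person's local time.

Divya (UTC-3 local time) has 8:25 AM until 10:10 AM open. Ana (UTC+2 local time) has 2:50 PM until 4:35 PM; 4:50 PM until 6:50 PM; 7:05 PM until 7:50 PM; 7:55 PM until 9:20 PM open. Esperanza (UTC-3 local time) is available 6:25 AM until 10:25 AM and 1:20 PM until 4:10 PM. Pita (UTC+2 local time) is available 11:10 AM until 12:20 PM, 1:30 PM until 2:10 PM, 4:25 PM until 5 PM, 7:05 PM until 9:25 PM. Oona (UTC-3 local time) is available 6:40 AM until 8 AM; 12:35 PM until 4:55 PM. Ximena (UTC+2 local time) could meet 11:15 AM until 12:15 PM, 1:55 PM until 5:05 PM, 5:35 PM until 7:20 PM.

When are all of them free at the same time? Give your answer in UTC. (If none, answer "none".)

none

Divya in UTC: 11:25-13:10 (add 3h to convert from UTC-3).
Ana in UTC: 12:50-14:35, 14:50-16:50, 17:05-17:50, 17:55-19:20 (subtract 2h to convert from UTC+2).
Esperanza in UTC: 09:25-13:25, 16:20-19:10 (add 3h to convert from UTC-3).
Pita in UTC: 09:10-10:20, 11:30-12:10, 14:25-15:00, 17:05-19:25 (subtract 2h to convert from UTC+2).
Oona in UTC: 09:40-11:00, 15:35-19:55 (add 3h to convert from UTC-3).
Ximena in UTC: 09:15-10:15, 11:55-15:05, 15:35-17:20 (subtract 2h to convert from UTC+2).
Divya ∩ Ana: 12:50-13:10.
Divya ∩ Ana ∩ Esperanza: 12:50-13:10.
Divya ∩ Ana ∩ Esperanza ∩ Pita: ∅.
Divya ∩ Ana ∩ Esperanza ∩ Pita ∩ Oona: ∅.
Divya ∩ Ana ∩ Esperanza ∩ Pita ∩ Oona ∩ Ximena: ∅.
There is no time when everyone is free.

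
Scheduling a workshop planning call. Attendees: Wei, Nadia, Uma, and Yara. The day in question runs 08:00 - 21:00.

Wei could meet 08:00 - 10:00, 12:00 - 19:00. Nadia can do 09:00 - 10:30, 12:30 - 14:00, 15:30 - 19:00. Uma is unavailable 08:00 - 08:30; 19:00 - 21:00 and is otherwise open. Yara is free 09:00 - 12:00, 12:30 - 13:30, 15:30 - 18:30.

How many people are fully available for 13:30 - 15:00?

Wei free: 08:00-10:00, 12:00-19:00.
Nadia free: 09:00-10:30, 12:30-14:00, 15:30-19:00.
Uma free: 08:30-19:00 (invert busy blocks within the working day).
Yara free: 09:00-12:00, 12:30-13:30, 15:30-18:30.
Wei and Uma can make the full 13:30-15:00 slot — that's 2.

2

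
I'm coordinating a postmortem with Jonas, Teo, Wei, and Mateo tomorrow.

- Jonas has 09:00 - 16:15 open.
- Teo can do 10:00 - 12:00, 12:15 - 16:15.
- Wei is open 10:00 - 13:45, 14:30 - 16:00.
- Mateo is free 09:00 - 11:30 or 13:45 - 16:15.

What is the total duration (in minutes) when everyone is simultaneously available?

180

Jonas ∩ Teo: 10:00-12:00, 12:15-16:15.
Jonas ∩ Teo ∩ Wei: 10:00-12:00, 12:15-13:45, 14:30-16:00.
Jonas ∩ Teo ∩ Wei ∩ Mateo: 10:00-11:30, 14:30-16:00.
Those are the intersection windows.
Summing the common windows: 90 + 90 = 180 minutes.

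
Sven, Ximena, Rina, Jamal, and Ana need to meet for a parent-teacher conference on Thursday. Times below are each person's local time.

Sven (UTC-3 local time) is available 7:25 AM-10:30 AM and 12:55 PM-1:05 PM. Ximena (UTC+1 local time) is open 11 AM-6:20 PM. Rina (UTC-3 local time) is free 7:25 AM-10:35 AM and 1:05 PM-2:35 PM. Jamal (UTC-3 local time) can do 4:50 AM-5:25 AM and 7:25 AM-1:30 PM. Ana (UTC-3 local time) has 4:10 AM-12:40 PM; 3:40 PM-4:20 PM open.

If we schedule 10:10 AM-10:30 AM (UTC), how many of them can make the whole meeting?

Sven in UTC: 10:25-13:30, 15:55-16:05 (add 3h to convert from UTC-3).
Ximena in UTC: 10:00-17:20 (subtract 1h to convert from UTC+1).
Rina in UTC: 10:25-13:35, 16:05-17:35 (add 3h to convert from UTC-3).
Jamal in UTC: 07:50-08:25, 10:25-16:30 (add 3h to convert from UTC-3).
Ana in UTC: 07:10-15:40, 18:40-19:20 (add 3h to convert from UTC-3).
Ximena and Ana can make the full 10:10-10:30 slot — that's 2.

2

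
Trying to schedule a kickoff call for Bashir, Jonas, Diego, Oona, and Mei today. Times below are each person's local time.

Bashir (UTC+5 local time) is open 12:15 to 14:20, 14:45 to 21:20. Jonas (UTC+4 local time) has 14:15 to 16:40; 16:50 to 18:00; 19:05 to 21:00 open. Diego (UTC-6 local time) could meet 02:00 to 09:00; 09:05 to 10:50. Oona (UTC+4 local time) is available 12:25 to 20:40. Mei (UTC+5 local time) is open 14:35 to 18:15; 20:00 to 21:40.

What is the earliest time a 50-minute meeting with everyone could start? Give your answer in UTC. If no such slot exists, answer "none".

10:15

Bashir in UTC: 07:15-09:20, 09:45-16:20 (subtract 5h to convert from UTC+5).
Jonas in UTC: 10:15-12:40, 12:50-14:00, 15:05-17:00 (subtract 4h to convert from UTC+4).
Diego in UTC: 08:00-15:00, 15:05-16:50 (add 6h to convert from UTC-6).
Oona in UTC: 08:25-16:40 (subtract 4h to convert from UTC+4).
Mei in UTC: 09:35-13:15, 15:00-16:40 (subtract 5h to convert from UTC+5).
Bashir ∩ Jonas: 10:15-12:40, 12:50-14:00, 15:05-16:20.
Bashir ∩ Jonas ∩ Diego: 10:15-12:40, 12:50-14:00, 15:05-16:20.
Bashir ∩ Jonas ∩ Diego ∩ Oona: 10:15-12:40, 12:50-14:00, 15:05-16:20.
Bashir ∩ Jonas ∩ Diego ∩ Oona ∩ Mei: 10:15-12:40, 12:50-13:15, 15:05-16:20.
So the common availability across everyone is 10:15-12:40, 12:50-13:15, 15:05-16:20.
The first common window of at least 50 minutes is 10:15-12:40, so the earliest start is 10:15.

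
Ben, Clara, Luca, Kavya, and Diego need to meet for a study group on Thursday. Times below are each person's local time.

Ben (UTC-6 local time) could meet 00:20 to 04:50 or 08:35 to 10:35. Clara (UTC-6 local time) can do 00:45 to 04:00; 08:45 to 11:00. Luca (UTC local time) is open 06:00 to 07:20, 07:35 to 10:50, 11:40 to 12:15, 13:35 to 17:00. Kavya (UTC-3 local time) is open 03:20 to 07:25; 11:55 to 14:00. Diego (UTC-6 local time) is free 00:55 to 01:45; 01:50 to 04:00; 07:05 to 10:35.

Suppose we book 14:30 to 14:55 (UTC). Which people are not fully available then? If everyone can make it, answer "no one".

Ben, Clara, Kavya

Ben in UTC: 06:20-10:50, 14:35-16:35 (add 6h to convert from UTC-6).
Clara in UTC: 06:45-10:00, 14:45-17:00 (add 6h to convert from UTC-6).
Luca in UTC: 06:00-07:20, 07:35-10:50, 11:40-12:15, 13:35-17:00.
Kavya in UTC: 06:20-10:25, 14:55-17:00 (add 3h to convert from UTC-3).
Diego in UTC: 06:55-07:45, 07:50-10:00, 13:05-16:35 (add 6h to convert from UTC-6).
Ben: not fully free for 14:30-14:55. Clara: not fully free for 14:30-14:55. Luca: free for 14:30-14:55. Kavya: not fully free for 14:30-14:55. Diego: free for 14:30-14:55.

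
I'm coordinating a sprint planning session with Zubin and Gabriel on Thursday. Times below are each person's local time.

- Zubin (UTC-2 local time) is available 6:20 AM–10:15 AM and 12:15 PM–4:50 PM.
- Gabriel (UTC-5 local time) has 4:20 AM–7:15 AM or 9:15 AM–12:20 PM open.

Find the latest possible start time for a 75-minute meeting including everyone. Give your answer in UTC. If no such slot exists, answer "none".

Zubin in UTC: 08:20-12:15, 14:15-18:50 (add 2h to convert from UTC-2).
Gabriel in UTC: 09:20-12:15, 14:15-17:20 (add 5h to convert from UTC-5).
Zubin ∩ Gabriel: 09:20-12:15, 14:15-17:20.
Those are the intersection windows.
The last common window of at least 75 minutes is 14:15-17:20; a 75-minute meeting can start as late as 16:05 and still end by 17:20.

16:05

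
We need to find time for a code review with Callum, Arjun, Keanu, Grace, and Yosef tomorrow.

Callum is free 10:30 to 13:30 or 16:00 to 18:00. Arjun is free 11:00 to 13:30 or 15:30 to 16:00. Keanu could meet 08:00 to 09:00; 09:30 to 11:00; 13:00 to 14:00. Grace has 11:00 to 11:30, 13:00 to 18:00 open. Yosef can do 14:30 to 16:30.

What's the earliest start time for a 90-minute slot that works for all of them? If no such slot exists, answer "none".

none

Callum ∩ Arjun: 11:00-13:30.
Callum ∩ Arjun ∩ Keanu: 13:00-13:30.
Callum ∩ Arjun ∩ Keanu ∩ Grace: 13:00-13:30.
Callum ∩ Arjun ∩ Keanu ∩ Grace ∩ Yosef: ∅.
There is no time when everyone is free.
No common window is at least 90 minutes long.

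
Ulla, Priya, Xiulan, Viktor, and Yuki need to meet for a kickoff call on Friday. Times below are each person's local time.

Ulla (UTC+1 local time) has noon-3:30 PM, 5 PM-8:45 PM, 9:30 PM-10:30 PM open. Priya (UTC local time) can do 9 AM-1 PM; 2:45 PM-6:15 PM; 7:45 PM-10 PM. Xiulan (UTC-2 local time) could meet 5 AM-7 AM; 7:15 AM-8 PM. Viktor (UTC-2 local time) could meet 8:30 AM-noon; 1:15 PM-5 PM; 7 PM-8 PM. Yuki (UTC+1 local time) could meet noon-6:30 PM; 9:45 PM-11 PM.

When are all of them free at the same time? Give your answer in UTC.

Ulla in UTC: 11:00-14:30, 16:00-19:45, 20:30-21:30 (subtract 1h to convert from UTC+1).
Priya in UTC: 09:00-13:00, 14:45-18:15, 19:45-22:00.
Xiulan in UTC: 07:00-09:00, 09:15-22:00 (add 2h to convert from UTC-2).
Viktor in UTC: 10:30-14:00, 15:15-19:00, 21:00-22:00 (add 2h to convert from UTC-2).
Yuki in UTC: 11:00-17:30, 20:45-22:00 (subtract 1h to convert from UTC+1).
Ulla ∩ Priya: 11:00-13:00, 16:00-18:15, 20:30-21:30.
Ulla ∩ Priya ∩ Xiulan: 11:00-13:00, 16:00-18:15, 20:30-21:30.
Ulla ∩ Priya ∩ Xiulan ∩ Viktor: 11:00-13:00, 16:00-18:15, 21:00-21:30.
Ulla ∩ Priya ∩ Xiulan ∩ Viktor ∩ Yuki: 11:00-13:00, 16:00-17:30, 21:00-21:30.
Those are the intersection windows.

11:00-13:00, 16:00-17:30, 21:00-21:30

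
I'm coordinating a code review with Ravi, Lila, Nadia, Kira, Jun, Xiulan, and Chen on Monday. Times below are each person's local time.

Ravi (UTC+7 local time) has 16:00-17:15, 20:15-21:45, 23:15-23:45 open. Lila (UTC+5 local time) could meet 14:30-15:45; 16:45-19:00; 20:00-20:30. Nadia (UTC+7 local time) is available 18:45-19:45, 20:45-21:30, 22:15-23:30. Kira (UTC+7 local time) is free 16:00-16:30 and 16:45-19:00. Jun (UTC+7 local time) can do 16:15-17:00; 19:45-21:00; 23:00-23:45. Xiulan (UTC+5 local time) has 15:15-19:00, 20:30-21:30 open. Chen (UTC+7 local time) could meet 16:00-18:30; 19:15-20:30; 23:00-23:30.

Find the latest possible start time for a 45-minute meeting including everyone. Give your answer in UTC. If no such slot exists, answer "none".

Ravi in UTC: 09:00-10:15, 13:15-14:45, 16:15-16:45 (subtract 7h to convert from UTC+7).
Lila in UTC: 09:30-10:45, 11:45-14:00, 15:00-15:30 (subtract 5h to convert from UTC+5).
Nadia in UTC: 11:45-12:45, 13:45-14:30, 15:15-16:30 (subtract 7h to convert from UTC+7).
Kira in UTC: 09:00-09:30, 09:45-12:00 (subtract 7h to convert from UTC+7).
Jun in UTC: 09:15-10:00, 12:45-14:00, 16:00-16:45 (subtract 7h to convert from UTC+7).
Xiulan in UTC: 10:15-14:00, 15:30-16:30 (subtract 5h to convert from UTC+5).
Chen in UTC: 09:00-11:30, 12:15-13:30, 16:00-16:30 (subtract 7h to convert from UTC+7).
Ravi ∩ Lila: 09:30-10:15, 13:15-14:00.
Ravi ∩ Lila ∩ Nadia: 13:45-14:00.
Ravi ∩ Lila ∩ Nadia ∩ Kira: ∅.
Ravi ∩ Lila ∩ Nadia ∩ Kira ∩ Jun: ∅.
Ravi ∩ Lila ∩ Nadia ∩ Kira ∩ Jun ∩ Xiulan: ∅.
Ravi ∩ Lila ∩ Nadia ∩ Kira ∩ Jun ∩ Xiulan ∩ Chen: ∅.
There is no time when everyone is free.
No common window is at least 45 minutes long.

none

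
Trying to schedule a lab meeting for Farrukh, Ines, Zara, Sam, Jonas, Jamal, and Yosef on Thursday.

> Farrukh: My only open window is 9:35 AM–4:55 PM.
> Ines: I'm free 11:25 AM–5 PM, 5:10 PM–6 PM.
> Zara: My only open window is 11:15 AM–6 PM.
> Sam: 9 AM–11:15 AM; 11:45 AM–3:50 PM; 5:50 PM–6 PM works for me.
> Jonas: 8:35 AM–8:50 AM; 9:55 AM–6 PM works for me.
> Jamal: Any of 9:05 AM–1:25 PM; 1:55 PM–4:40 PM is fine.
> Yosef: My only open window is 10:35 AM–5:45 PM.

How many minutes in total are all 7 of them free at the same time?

215

Farrukh ∩ Ines: 11:25-16:55.
Farrukh ∩ Ines ∩ Zara: 11:25-16:55.
Farrukh ∩ Ines ∩ Zara ∩ Sam: 11:45-15:50.
Farrukh ∩ Ines ∩ Zara ∩ Sam ∩ Jonas: 11:45-15:50.
Farrukh ∩ Ines ∩ Zara ∩ Sam ∩ Jonas ∩ Jamal: 11:45-13:25, 13:55-15:50.
Farrukh ∩ Ines ∩ Zara ∩ Sam ∩ Jonas ∩ Jamal ∩ Yosef: 11:45-13:25, 13:55-15:50.
Summing the common windows: 100 + 115 = 215 minutes.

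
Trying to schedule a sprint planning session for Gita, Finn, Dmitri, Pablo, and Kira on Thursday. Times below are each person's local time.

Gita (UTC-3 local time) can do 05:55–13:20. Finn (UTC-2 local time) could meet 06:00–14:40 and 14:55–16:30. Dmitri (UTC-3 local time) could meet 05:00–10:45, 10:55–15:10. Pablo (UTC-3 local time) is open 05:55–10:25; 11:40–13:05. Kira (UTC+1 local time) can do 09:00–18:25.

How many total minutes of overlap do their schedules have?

Gita in UTC: 08:55-16:20 (add 3h to convert from UTC-3).
Finn in UTC: 08:00-16:40, 16:55-18:30 (add 2h to convert from UTC-2).
Dmitri in UTC: 08:00-13:45, 13:55-18:10 (add 3h to convert from UTC-3).
Pablo in UTC: 08:55-13:25, 14:40-16:05 (add 3h to convert from UTC-3).
Kira in UTC: 08:00-17:25 (subtract 1h to convert from UTC+1).
Gita ∩ Finn: 08:55-16:20.
Gita ∩ Finn ∩ Dmitri: 08:55-13:45, 13:55-16:20.
Gita ∩ Finn ∩ Dmitri ∩ Pablo: 08:55-13:25, 14:40-16:05.
Gita ∩ Finn ∩ Dmitri ∩ Pablo ∩ Kira: 08:55-13:25, 14:40-16:05.
Summing the common windows: 270 + 85 = 355 minutes.

355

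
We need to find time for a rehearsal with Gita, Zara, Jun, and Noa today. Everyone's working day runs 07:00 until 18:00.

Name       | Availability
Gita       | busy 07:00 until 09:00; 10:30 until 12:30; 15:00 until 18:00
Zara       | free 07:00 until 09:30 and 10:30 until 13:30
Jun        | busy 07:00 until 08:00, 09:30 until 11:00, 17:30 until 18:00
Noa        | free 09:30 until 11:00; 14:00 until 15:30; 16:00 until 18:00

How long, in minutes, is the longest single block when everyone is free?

0

Gita free: 09:00-10:30, 12:30-15:00 (invert busy blocks within the working day).
Zara free: 07:00-09:30, 10:30-13:30.
Jun free: 08:00-09:30, 11:00-17:30 (invert busy blocks within the working day).
Noa free: 09:30-11:00, 14:00-15:30, 16:00-18:00.
Gita ∩ Zara: 09:00-09:30, 12:30-13:30.
Gita ∩ Zara ∩ Jun: 09:00-09:30, 12:30-13:30.
Gita ∩ Zara ∩ Jun ∩ Noa: ∅.
There is no time when everyone is free.
No common window exists, so the longest block is 0 minutes.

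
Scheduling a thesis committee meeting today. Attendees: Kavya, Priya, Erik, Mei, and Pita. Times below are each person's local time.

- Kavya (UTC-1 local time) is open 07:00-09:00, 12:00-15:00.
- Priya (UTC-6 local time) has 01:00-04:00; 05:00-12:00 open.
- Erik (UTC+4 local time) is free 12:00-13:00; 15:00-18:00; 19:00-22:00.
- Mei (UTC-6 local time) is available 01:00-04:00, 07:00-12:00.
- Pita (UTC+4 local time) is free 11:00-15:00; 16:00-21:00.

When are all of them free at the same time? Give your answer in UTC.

08:00-09:00, 13:00-14:00, 15:00-16:00

Kavya in UTC: 08:00-10:00, 13:00-16:00 (add 1h to convert from UTC-1).
Priya in UTC: 07:00-10:00, 11:00-18:00 (add 6h to convert from UTC-6).
Erik in UTC: 08:00-09:00, 11:00-14:00, 15:00-18:00 (subtract 4h to convert from UTC+4).
Mei in UTC: 07:00-10:00, 13:00-18:00 (add 6h to convert from UTC-6).
Pita in UTC: 07:00-11:00, 12:00-17:00 (subtract 4h to convert from UTC+4).
Kavya ∩ Priya: 08:00-10:00, 13:00-16:00.
Kavya ∩ Priya ∩ Erik: 08:00-09:00, 13:00-14:00, 15:00-16:00.
Kavya ∩ Priya ∩ Erik ∩ Mei: 08:00-09:00, 13:00-14:00, 15:00-16:00.
Kavya ∩ Priya ∩ Erik ∩ Mei ∩ Pita: 08:00-09:00, 13:00-14:00, 15:00-16:00.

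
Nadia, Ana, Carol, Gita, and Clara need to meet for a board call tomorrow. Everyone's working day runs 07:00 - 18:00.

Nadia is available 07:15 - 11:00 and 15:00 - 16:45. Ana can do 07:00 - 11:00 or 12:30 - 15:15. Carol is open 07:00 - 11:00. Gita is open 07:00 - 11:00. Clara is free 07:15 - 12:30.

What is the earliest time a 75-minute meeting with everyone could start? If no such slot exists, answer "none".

Nadia ∩ Ana: 07:15-11:00, 15:00-15:15.
Nadia ∩ Ana ∩ Carol: 07:15-11:00.
Nadia ∩ Ana ∩ Carol ∩ Gita: 07:15-11:00.
Nadia ∩ Ana ∩ Carol ∩ Gita ∩ Clara: 07:15-11:00.
So the common availability across everyone is 07:15-11:00.
The first common window of at least 75 minutes is 07:15-11:00, so the earliest start is 07:15.

07:15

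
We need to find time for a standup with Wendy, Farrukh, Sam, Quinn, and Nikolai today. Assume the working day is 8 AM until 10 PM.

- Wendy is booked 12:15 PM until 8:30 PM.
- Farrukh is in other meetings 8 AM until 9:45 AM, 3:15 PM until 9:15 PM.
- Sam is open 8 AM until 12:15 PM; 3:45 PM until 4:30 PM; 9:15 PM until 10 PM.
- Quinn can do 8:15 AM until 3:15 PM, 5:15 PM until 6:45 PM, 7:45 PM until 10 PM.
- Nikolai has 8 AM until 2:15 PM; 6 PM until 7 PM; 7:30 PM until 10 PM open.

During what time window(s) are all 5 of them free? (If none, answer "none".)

09:45-12:15, 21:15-22:00

Wendy free: 08:00-12:15, 20:30-22:00 (invert busy blocks within the working day).
Farrukh free: 09:45-15:15, 21:15-22:00 (invert busy blocks within the working day).
Sam free: 08:00-12:15, 15:45-16:30, 21:15-22:00.
Quinn free: 08:15-15:15, 17:15-18:45, 19:45-22:00.
Nikolai free: 08:00-14:15, 18:00-19:00, 19:30-22:00.
Wendy ∩ Farrukh: 09:45-12:15, 21:15-22:00.
Wendy ∩ Farrukh ∩ Sam: 09:45-12:15, 21:15-22:00.
Wendy ∩ Farrukh ∩ Sam ∩ Quinn: 09:45-12:15, 21:15-22:00.
Wendy ∩ Farrukh ∩ Sam ∩ Quinn ∩ Nikolai: 09:45-12:15, 21:15-22:00.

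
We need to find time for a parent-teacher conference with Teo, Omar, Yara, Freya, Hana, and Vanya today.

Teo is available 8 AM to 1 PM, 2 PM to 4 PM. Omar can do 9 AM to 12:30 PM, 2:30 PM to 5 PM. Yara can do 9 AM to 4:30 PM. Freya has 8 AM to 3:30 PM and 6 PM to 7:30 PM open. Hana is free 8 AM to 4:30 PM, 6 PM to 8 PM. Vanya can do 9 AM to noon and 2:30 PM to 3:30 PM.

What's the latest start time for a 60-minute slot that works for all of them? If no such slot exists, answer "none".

14:30

Teo ∩ Omar: 09:00-12:30, 14:30-16:00.
Teo ∩ Omar ∩ Yara: 09:00-12:30, 14:30-16:00.
Teo ∩ Omar ∩ Yara ∩ Freya: 09:00-12:30, 14:30-15:30.
Teo ∩ Omar ∩ Yara ∩ Freya ∩ Hana: 09:00-12:30, 14:30-15:30.
Teo ∩ Omar ∩ Yara ∩ Freya ∩ Hana ∩ Vanya: 09:00-12:00, 14:30-15:30.
The last common window of at least 60 minutes is 14:30-15:30; a 60-minute meeting can start as late as 14:30 and still end by 15:30.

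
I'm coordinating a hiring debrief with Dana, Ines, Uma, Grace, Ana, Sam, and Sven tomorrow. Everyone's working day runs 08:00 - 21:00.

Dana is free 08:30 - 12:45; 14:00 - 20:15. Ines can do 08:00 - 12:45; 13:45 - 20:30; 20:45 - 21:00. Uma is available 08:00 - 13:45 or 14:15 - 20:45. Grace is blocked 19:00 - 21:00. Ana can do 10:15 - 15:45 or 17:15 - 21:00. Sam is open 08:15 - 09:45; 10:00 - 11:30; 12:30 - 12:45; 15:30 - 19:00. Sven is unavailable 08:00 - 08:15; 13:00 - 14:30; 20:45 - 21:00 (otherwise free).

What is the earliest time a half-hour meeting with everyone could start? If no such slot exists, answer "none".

10:15

Dana free: 08:30-12:45, 14:00-20:15.
Ines free: 08:00-12:45, 13:45-20:30, 20:45-21:00.
Uma free: 08:00-13:45, 14:15-20:45.
Grace free: 08:00-19:00 (invert busy blocks within the working day).
Ana free: 10:15-15:45, 17:15-21:00.
Sam free: 08:15-09:45, 10:00-11:30, 12:30-12:45, 15:30-19:00.
Sven free: 08:15-13:00, 14:30-20:45 (invert busy blocks within the working day).
Dana ∩ Ines: 08:30-12:45, 14:00-20:15.
Dana ∩ Ines ∩ Uma: 08:30-12:45, 14:15-20:15.
Dana ∩ Ines ∩ Uma ∩ Grace: 08:30-12:45, 14:15-19:00.
Dana ∩ Ines ∩ Uma ∩ Grace ∩ Ana: 10:15-12:45, 14:15-15:45, 17:15-19:00.
Dana ∩ Ines ∩ Uma ∩ Grace ∩ Ana ∩ Sam: 10:15-11:30, 12:30-12:45, 15:30-15:45, 17:15-19:00.
Dana ∩ Ines ∩ Uma ∩ Grace ∩ Ana ∩ Sam ∩ Sven: 10:15-11:30, 12:30-12:45, 15:30-15:45, 17:15-19:00.
So the common availability across everyone is 10:15-11:30, 12:30-12:45, 15:30-15:45, 17:15-19:00.
The first common window of at least 30 minutes is 10:15-11:30, so the earliest start is 10:15.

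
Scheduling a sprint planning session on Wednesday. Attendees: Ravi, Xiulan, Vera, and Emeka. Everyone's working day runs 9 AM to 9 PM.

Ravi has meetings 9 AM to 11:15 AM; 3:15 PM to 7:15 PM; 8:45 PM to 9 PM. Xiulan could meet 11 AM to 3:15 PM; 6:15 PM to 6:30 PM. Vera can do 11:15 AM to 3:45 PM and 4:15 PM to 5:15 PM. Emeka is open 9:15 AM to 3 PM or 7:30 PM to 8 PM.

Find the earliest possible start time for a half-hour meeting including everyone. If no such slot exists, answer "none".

11:15

Ravi free: 11:15-15:15, 19:15-20:45 (invert busy blocks within the working day).
Xiulan free: 11:00-15:15, 18:15-18:30.
Vera free: 11:15-15:45, 16:15-17:15.
Emeka free: 09:15-15:00, 19:30-20:00.
Ravi ∩ Xiulan: 11:15-15:15.
Ravi ∩ Xiulan ∩ Vera: 11:15-15:15.
Ravi ∩ Xiulan ∩ Vera ∩ Emeka: 11:15-15:00.
The first common window of at least 30 minutes is 11:15-15:00, so the earliest start is 11:15.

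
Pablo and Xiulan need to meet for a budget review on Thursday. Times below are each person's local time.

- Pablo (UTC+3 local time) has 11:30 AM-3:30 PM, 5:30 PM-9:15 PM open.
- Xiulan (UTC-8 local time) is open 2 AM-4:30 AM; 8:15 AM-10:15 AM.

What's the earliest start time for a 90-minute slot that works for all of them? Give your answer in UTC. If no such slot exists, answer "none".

Pablo in UTC: 08:30-12:30, 14:30-18:15 (subtract 3h to convert from UTC+3).
Xiulan in UTC: 10:00-12:30, 16:15-18:15 (add 8h to convert from UTC-8).
Pablo ∩ Xiulan: 10:00-12:30, 16:15-18:15.
The first common window of at least 90 minutes is 10:00-12:30, so the earliest start is 10:00.

10:00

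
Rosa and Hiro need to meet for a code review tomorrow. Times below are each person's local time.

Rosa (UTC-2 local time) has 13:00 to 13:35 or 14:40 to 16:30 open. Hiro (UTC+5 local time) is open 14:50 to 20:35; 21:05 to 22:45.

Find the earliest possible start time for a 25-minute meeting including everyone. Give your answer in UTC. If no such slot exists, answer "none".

Rosa in UTC: 15:00-15:35, 16:40-18:30 (add 2h to convert from UTC-2).
Hiro in UTC: 09:50-15:35, 16:05-17:45 (subtract 5h to convert from UTC+5).
Rosa ∩ Hiro: 15:00-15:35, 16:40-17:45.
The first common window of at least 25 minutes is 15:00-15:35, so the earliest start is 15:00.

15:00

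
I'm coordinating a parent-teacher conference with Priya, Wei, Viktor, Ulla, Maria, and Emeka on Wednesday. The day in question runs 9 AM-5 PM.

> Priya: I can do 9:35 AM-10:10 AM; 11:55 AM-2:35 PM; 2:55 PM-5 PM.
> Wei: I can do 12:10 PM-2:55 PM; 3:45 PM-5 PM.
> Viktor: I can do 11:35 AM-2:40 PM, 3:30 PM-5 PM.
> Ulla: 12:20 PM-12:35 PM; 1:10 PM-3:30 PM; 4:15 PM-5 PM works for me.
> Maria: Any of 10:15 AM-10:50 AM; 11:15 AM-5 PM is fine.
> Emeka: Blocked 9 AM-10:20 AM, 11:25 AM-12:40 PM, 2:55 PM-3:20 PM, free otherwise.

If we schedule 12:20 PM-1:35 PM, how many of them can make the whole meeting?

Priya free: 09:35-10:10, 11:55-14:35, 14:55-17:00.
Wei free: 12:10-14:55, 15:45-17:00.
Viktor free: 11:35-14:40, 15:30-17:00.
Ulla free: 12:20-12:35, 13:10-15:30, 16:15-17:00.
Maria free: 10:15-10:50, 11:15-17:00.
Emeka free: 10:20-11:25, 12:40-14:55, 15:20-17:00 (invert busy blocks within the working day).
Priya, Wei, Viktor, and Maria can make the full 12:20-13:35 slot — that's 4.

4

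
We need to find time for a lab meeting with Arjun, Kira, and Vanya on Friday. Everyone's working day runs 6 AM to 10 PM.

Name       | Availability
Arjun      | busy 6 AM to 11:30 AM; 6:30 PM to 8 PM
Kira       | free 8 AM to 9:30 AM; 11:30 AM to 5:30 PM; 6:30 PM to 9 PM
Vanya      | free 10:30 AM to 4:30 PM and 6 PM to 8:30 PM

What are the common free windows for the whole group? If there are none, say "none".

11:30-16:30, 20:00-20:30

Arjun free: 11:30-18:30, 20:00-22:00 (invert busy blocks within the working day).
Kira free: 08:00-09:30, 11:30-17:30, 18:30-21:00.
Vanya free: 10:30-16:30, 18:00-20:30.
Arjun ∩ Kira: 11:30-17:30, 20:00-21:00.
Arjun ∩ Kira ∩ Vanya: 11:30-16:30, 20:00-20:30.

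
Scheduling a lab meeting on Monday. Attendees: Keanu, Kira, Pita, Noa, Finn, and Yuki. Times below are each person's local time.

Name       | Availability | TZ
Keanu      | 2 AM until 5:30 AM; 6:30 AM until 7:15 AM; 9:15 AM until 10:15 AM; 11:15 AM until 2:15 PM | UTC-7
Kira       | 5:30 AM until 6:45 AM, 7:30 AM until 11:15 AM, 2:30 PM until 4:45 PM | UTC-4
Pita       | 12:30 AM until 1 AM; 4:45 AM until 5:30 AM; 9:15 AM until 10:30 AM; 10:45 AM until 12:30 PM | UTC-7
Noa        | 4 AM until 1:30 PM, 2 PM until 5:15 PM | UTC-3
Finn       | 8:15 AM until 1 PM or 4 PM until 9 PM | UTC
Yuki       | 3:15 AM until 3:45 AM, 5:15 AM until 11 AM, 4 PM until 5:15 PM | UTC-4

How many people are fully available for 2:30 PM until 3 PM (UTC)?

3

Keanu in UTC: 09:00-12:30, 13:30-14:15, 16:15-17:15, 18:15-21:15 (add 7h to convert from UTC-7).
Kira in UTC: 09:30-10:45, 11:30-15:15, 18:30-20:45 (add 4h to convert from UTC-4).
Pita in UTC: 07:30-08:00, 11:45-12:30, 16:15-17:30, 17:45-19:30 (add 7h to convert from UTC-7).
Noa in UTC: 07:00-16:30, 17:00-20:15 (add 3h to convert from UTC-3).
Finn in UTC: 08:15-13:00, 16:00-21:00.
Yuki in UTC: 07:15-07:45, 09:15-15:00, 20:00-21:15 (add 4h to convert from UTC-4).
Kira, Noa, and Yuki can make the full 14:30-15:00 slot — that's 3.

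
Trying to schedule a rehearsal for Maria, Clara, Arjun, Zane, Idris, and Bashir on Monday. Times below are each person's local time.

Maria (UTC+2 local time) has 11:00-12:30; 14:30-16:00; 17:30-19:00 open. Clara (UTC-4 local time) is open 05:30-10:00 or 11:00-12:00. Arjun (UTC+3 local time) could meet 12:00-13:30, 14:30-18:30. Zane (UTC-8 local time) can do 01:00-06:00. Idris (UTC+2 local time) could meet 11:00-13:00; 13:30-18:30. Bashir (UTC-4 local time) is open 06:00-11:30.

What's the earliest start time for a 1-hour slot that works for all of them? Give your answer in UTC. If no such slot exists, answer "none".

12:30

Maria in UTC: 09:00-10:30, 12:30-14:00, 15:30-17:00 (subtract 2h to convert from UTC+2).
Clara in UTC: 09:30-14:00, 15:00-16:00 (add 4h to convert from UTC-4).
Arjun in UTC: 09:00-10:30, 11:30-15:30 (subtract 3h to convert from UTC+3).
Zane in UTC: 09:00-14:00 (add 8h to convert from UTC-8).
Idris in UTC: 09:00-11:00, 11:30-16:30 (subtract 2h to convert from UTC+2).
Bashir in UTC: 10:00-15:30 (add 4h to convert from UTC-4).
Maria ∩ Clara: 09:30-10:30, 12:30-14:00, 15:30-16:00.
Maria ∩ Clara ∩ Arjun: 09:30-10:30, 12:30-14:00.
Maria ∩ Clara ∩ Arjun ∩ Zane: 09:30-10:30, 12:30-14:00.
Maria ∩ Clara ∩ Arjun ∩ Zane ∩ Idris: 09:30-10:30, 12:30-14:00.
Maria ∩ Clara ∩ Arjun ∩ Zane ∩ Idris ∩ Bashir: 10:00-10:30, 12:30-14:00.
Those are the intersection windows.
The first common window of at least 60 minutes is 12:30-14:00, so the earliest start is 12:30.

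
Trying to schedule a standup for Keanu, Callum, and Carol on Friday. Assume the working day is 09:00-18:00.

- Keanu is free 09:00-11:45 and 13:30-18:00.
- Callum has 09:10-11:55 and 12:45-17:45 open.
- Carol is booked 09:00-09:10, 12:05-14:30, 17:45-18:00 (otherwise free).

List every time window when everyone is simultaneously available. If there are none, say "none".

Keanu free: 09:00-11:45, 13:30-18:00.
Callum free: 09:10-11:55, 12:45-17:45.
Carol free: 09:10-12:05, 14:30-17:45 (invert busy blocks within the working day).
Keanu ∩ Callum: 09:10-11:45, 13:30-17:45.
Keanu ∩ Callum ∩ Carol: 09:10-11:45, 14:30-17:45.
Those are the intersection windows.

09:10-11:45, 14:30-17:45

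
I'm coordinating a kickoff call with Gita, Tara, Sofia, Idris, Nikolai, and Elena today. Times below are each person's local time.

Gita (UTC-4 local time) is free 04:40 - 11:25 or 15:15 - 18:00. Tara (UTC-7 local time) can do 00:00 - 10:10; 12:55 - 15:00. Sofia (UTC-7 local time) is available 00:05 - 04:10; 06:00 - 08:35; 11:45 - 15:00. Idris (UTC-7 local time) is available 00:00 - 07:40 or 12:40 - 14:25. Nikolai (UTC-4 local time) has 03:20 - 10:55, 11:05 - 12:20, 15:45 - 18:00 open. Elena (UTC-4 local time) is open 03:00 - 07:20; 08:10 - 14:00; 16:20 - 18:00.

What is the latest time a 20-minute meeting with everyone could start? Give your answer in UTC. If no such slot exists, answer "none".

21:05

Gita in UTC: 08:40-15:25, 19:15-22:00 (add 4h to convert from UTC-4).
Tara in UTC: 07:00-17:10, 19:55-22:00 (add 7h to convert from UTC-7).
Sofia in UTC: 07:05-11:10, 13:00-15:35, 18:45-22:00 (add 7h to convert from UTC-7).
Idris in UTC: 07:00-14:40, 19:40-21:25 (add 7h to convert from UTC-7).
Nikolai in UTC: 07:20-14:55, 15:05-16:20, 19:45-22:00 (add 4h to convert from UTC-4).
Elena in UTC: 07:00-11:20, 12:10-18:00, 20:20-22:00 (add 4h to convert from UTC-4).
Gita ∩ Tara: 08:40-15:25, 19:55-22:00.
Gita ∩ Tara ∩ Sofia: 08:40-11:10, 13:00-15:25, 19:55-22:00.
Gita ∩ Tara ∩ Sofia ∩ Idris: 08:40-11:10, 13:00-14:40, 19:55-21:25.
Gita ∩ Tara ∩ Sofia ∩ Idris ∩ Nikolai: 08:40-11:10, 13:00-14:40, 19:55-21:25.
Gita ∩ Tara ∩ Sofia ∩ Idris ∩ Nikolai ∩ Elena: 08:40-11:10, 13:00-14:40, 20:20-21:25.
So the common availability across everyone is 08:40-11:10, 13:00-14:40, 20:20-21:25.
The last common window of at least 20 minutes is 20:20-21:25; a 20-minute meeting can start as late as 21:05 and still end by 21:25.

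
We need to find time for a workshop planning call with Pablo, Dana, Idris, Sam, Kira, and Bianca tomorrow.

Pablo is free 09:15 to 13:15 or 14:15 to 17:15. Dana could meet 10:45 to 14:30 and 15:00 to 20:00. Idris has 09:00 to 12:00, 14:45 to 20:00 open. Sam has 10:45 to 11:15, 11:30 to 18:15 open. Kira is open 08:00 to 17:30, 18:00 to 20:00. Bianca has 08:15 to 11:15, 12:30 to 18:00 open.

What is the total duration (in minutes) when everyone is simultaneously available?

165

Pablo ∩ Dana: 10:45-13:15, 14:15-14:30, 15:00-17:15.
Pablo ∩ Dana ∩ Idris: 10:45-12:00, 15:00-17:15.
Pablo ∩ Dana ∩ Idris ∩ Sam: 10:45-11:15, 11:30-12:00, 15:00-17:15.
Pablo ∩ Dana ∩ Idris ∩ Sam ∩ Kira: 10:45-11:15, 11:30-12:00, 15:00-17:15.
Pablo ∩ Dana ∩ Idris ∩ Sam ∩ Kira ∩ Bianca: 10:45-11:15, 15:00-17:15.
Summing the common windows: 30 + 135 = 165 minutes.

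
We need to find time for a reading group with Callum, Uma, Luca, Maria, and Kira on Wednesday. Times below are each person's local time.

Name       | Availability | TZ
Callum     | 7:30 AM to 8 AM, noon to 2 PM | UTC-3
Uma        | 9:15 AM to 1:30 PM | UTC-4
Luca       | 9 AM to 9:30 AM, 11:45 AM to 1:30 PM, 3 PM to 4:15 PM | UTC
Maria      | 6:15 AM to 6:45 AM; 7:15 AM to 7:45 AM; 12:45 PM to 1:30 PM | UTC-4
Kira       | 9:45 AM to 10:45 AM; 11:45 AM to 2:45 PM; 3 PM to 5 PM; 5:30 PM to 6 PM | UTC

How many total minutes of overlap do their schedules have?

0

Callum in UTC: 10:30-11:00, 15:00-17:00 (add 3h to convert from UTC-3).
Uma in UTC: 13:15-17:30 (add 4h to convert from UTC-4).
Luca in UTC: 09:00-09:30, 11:45-13:30, 15:00-16:15.
Maria in UTC: 10:15-10:45, 11:15-11:45, 16:45-17:30 (add 4h to convert from UTC-4).
Kira in UTC: 09:45-10:45, 11:45-14:45, 15:00-17:00, 17:30-18:00.
Callum ∩ Uma: 15:00-17:00.
Callum ∩ Uma ∩ Luca: 15:00-16:15.
Callum ∩ Uma ∩ Luca ∩ Maria: ∅.
Callum ∩ Uma ∩ Luca ∩ Maria ∩ Kira: ∅.
There is no time when everyone is free.
There is no common window, so the total is 0 minutes.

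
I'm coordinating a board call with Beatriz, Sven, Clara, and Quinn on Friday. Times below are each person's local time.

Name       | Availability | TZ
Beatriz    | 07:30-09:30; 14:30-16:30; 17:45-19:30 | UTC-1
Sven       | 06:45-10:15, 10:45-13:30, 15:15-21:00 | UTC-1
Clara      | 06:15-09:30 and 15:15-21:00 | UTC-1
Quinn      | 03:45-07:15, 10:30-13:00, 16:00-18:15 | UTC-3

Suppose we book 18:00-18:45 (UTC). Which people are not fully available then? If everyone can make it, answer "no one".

Beatriz, Quinn

Beatriz in UTC: 08:30-10:30, 15:30-17:30, 18:45-20:30 (add 1h to convert from UTC-1).
Sven in UTC: 07:45-11:15, 11:45-14:30, 16:15-22:00 (add 1h to convert from UTC-1).
Clara in UTC: 07:15-10:30, 16:15-22:00 (add 1h to convert from UTC-1).
Quinn in UTC: 06:45-10:15, 13:30-16:00, 19:00-21:15 (add 3h to convert from UTC-3).
Beatriz: not fully free for 18:00-18:45. Sven: free for 18:00-18:45. Clara: free for 18:00-18:45. Quinn: not fully free for 18:00-18:45.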